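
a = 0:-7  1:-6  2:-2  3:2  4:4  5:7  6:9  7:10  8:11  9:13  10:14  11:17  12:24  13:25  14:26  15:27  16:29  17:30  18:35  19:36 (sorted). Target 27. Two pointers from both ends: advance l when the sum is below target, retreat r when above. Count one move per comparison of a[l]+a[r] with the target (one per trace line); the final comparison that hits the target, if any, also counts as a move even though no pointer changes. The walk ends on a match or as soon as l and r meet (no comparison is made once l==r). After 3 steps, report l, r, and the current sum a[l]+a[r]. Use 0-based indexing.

l=1, r=17, sum=24

[0,19] -7+36=29 >27 → r--
[0,18] -7+35=28 >27 → r--
[0,17] -7+30=23 <27 → l++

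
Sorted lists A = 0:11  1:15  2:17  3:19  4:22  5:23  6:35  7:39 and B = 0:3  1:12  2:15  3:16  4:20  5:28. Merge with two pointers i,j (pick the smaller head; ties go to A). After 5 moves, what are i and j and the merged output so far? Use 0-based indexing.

i=0 j=0: A[i]=11>B[j]=3 take 3, j++
i=0 j=1: A[i]=11<=B[j]=12 take 11, i++
i=1 j=1: A[i]=15>B[j]=12 take 12, j++
i=1 j=2: A[i]=15<=B[j]=15 take 15, i++
i=2 j=2: A[i]=17>B[j]=15 take 15, j++

i=2, j=3, merged so far=[3, 11, 12, 15, 15]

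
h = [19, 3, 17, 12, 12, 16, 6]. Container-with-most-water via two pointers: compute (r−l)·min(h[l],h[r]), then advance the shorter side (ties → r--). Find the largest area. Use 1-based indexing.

max area = 80

[1,7] min(19,6)*6=36 best=36 * → r--
[1,6] min(19,16)*5=80 best=80 * → r--
[1,5] min(19,12)*4=48 best=80 → r--
[1,4] min(19,12)*3=36 best=80 → r--
[1,3] min(19,17)*2=34 best=80 → r--
[1,2] min(19,3)*1=3 best=80 → r--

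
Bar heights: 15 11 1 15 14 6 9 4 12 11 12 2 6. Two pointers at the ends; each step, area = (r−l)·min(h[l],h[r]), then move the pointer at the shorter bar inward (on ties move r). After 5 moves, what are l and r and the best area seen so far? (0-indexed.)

[0,12] min(15,6)*12=72 best=72 * → r--
[0,11] min(15,2)*11=22 best=72 → r--
[0,10] min(15,12)*10=120 best=120 * → r--
[0,9] min(15,11)*9=99 best=120 → r--
[0,8] min(15,12)*8=96 best=120 → r--

l=0, r=7, best area=120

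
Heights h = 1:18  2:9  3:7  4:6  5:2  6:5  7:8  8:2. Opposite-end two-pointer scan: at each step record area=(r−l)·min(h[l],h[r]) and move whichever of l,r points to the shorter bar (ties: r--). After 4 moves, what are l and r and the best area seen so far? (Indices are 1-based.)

[1,8] min(18,2)*7=14 best=14 * → r--
[1,7] min(18,8)*6=48 best=48 * → r--
[1,6] min(18,5)*5=25 best=48 → r--
[1,5] min(18,2)*4=8 best=48 → r--

l=1, r=4, best area=48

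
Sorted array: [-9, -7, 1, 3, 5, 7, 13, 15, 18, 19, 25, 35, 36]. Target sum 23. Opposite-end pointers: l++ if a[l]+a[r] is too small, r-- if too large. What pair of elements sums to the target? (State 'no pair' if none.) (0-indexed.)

(5, 18)

[0,12] -9+36=27 >23 → r--
[0,11] -9+35=26 >23 → r--
[0,10] -9+25=16 <23 → l++
[1,10] -7+25=18 <23 → l++
[2,10] 1+25=26 >23 → r--
[2,9] 1+19=20 <23 → l++
[3,9] 3+19=22 <23 → l++
[4,9] 5+19=24 >23 → r--
[4,8] 5+18=23 → found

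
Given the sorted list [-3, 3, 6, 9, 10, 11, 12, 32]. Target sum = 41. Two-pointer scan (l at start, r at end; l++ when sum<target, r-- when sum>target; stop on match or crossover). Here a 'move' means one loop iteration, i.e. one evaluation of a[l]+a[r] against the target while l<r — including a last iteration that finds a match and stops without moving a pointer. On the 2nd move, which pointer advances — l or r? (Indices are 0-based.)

l

[0,7] -3+32=29 <41 → l++
[1,7] 3+32=35 <41 → l++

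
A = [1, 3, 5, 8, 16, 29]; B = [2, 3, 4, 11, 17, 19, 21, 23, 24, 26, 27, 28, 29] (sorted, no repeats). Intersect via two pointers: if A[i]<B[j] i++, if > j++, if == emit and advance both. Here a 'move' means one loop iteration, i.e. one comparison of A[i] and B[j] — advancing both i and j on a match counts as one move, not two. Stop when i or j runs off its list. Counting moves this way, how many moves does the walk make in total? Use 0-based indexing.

i=0 j=0: 1<2, i++
i=1 j=0: 3>2, j++
i=1 j=1: 3==3 emit, i++,j++
i=2 j=2: 5>4, j++
i=2 j=3: 5<11, i++
i=3 j=3: 8<11, i++
i=4 j=3: 16>11, j++
i=4 j=4: 16<17, i++
i=5 j=4: 29>17, j++
i=5 j=5: 29>19, j++
i=5 j=6: 29>21, j++
i=5 j=7: 29>23, j++
i=5 j=8: 29>24, j++
i=5 j=9: 29>26, j++
i=5 j=10: 29>27, j++
i=5 j=11: 29>28, j++
i=5 j=12: 29==29 emit, i++,j++

17 moves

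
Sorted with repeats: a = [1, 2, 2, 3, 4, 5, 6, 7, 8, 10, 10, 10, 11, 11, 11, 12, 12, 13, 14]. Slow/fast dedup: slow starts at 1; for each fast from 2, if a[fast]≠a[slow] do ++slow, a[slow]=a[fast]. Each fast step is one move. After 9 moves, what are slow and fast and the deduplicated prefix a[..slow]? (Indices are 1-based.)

slow=1 fast=2: a[fast]=2≠a[slow]=1 write a[2]=2, slow++,fast++
slow=2 fast=3: a[fast]=2=a[slow] dup, fast++
slow=2 fast=4: a[fast]=3≠a[slow]=2 write a[3]=3, slow++,fast++
slow=3 fast=5: a[fast]=4≠a[slow]=3 write a[4]=4, slow++,fast++
slow=4 fast=6: a[fast]=5≠a[slow]=4 write a[5]=5, slow++,fast++
slow=5 fast=7: a[fast]=6≠a[slow]=5 write a[6]=6, slow++,fast++
slow=6 fast=8: a[fast]=7≠a[slow]=6 write a[7]=7, slow++,fast++
slow=7 fast=9: a[fast]=8≠a[slow]=7 write a[8]=8, slow++,fast++
slow=8 fast=10: a[fast]=10≠a[slow]=8 write a[9]=10, slow++,fast++

slow=9, fast=11, prefix=[1, 2, 3, 4, 5, 6, 7, 8, 10]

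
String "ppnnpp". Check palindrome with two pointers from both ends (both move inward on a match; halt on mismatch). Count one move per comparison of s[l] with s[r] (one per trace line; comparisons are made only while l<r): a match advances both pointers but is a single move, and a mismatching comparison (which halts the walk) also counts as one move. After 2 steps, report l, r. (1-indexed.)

l=1 r=6: 'p'=='p', l++,r--
l=2 r=5: 'p'=='p', l++,r--

l=3, r=4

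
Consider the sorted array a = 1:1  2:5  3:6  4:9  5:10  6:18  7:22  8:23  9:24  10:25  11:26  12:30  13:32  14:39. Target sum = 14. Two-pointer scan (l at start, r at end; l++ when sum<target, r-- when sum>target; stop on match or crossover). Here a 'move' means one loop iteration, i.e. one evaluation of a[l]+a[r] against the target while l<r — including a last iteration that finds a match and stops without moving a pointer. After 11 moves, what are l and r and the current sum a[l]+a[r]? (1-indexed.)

l=1 r=14: 1+39=40 >14, r--
l=1 r=13: 1+32=33 >14, r--
l=1 r=12: 1+30=31 >14, r--
l=1 r=11: 1+26=27 >14, r--
l=1 r=10: 1+25=26 >14, r--
l=1 r=9: 1+24=25 >14, r--
l=1 r=8: 1+23=24 >14, r--
l=1 r=7: 1+22=23 >14, r--
l=1 r=6: 1+18=19 >14, r--
l=1 r=5: 1+10=11 <14, l++
l=2 r=5: 5+10=15 >14, r--

l=2, r=4, sum=14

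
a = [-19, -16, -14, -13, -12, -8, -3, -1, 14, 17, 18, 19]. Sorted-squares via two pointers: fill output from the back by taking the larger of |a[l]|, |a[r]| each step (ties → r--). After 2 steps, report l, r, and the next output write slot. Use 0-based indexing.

l=1, r=10, next write slot=9

l=0 r=11: |-19|<=|19| out[11]=361, r--
l=0 r=10: |-19|>|18| out[10]=361, l++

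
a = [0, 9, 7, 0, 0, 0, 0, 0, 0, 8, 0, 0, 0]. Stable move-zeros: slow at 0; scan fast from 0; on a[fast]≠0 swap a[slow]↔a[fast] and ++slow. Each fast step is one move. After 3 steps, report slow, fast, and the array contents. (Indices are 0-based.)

(s=0,f=0) a[fast]=0 → fast++
(s=0,f=1) a[fast]=9≠0 swap→a[0]=9 → slow++,fast++
(s=1,f=2) a[fast]=7≠0 swap→a[1]=7 → slow++,fast++

slow=2, fast=3, a=[9, 7, 0, 0, 0, 0, 0, 0, 0, 8, 0, 0, 0]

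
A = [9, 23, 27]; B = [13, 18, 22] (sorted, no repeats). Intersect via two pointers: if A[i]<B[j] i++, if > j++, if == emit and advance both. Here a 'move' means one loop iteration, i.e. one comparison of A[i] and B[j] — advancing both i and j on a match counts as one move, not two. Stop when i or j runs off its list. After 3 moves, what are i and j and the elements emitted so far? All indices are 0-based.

i=1, j=2, emitted=[]

[i=0,j=0] 9<13 → i++
[i=1,j=0] 23>13 → j++
[i=1,j=1] 23>18 → j++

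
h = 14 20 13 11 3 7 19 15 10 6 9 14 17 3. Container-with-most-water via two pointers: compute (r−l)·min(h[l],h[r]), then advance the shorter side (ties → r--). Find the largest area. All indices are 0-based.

l=0 r=13: min(14,3)*13=39 best=39 *, r--
l=0 r=12: min(14,17)*12=168 best=168 *, l++
l=1 r=12: min(20,17)*11=187 best=187 *, r--
l=1 r=11: min(20,14)*10=140 best=187, r--
l=1 r=10: min(20,9)*9=81 best=187, r--
l=1 r=9: min(20,6)*8=48 best=187, r--
l=1 r=8: min(20,10)*7=70 best=187, r--
l=1 r=7: min(20,15)*6=90 best=187, r--
l=1 r=6: min(20,19)*5=95 best=187, r--
l=1 r=5: min(20,7)*4=28 best=187, r--
l=1 r=4: min(20,3)*3=9 best=187, r--
l=1 r=3: min(20,11)*2=22 best=187, r--
l=1 r=2: min(20,13)*1=13 best=187, r--

max area = 187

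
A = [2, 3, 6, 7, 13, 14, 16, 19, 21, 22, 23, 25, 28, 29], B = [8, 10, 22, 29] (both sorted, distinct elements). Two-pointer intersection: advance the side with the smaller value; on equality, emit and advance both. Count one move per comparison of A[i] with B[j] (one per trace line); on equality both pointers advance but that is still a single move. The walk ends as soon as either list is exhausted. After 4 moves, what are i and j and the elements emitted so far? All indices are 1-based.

i=5, j=1, emitted=[]

[i=1,j=1] 2<8 → i++
[i=2,j=1] 3<8 → i++
[i=3,j=1] 6<8 → i++
[i=4,j=1] 7<8 → i++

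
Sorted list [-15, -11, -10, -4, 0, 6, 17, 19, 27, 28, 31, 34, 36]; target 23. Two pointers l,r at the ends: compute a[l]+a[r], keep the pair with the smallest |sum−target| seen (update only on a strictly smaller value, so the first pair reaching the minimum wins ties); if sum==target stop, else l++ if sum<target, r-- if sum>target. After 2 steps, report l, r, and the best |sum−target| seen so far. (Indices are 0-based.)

l=0 r=12: -15+36=21 d=2 *, l++
l=1 r=12: -11+36=25 d=2, r--

l=1, r=11, best |Δ|=2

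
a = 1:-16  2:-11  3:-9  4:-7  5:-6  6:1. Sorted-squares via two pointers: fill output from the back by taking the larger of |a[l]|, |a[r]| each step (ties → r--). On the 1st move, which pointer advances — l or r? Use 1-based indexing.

[1,6] |-16|>|1| out[6]=256 → l++

l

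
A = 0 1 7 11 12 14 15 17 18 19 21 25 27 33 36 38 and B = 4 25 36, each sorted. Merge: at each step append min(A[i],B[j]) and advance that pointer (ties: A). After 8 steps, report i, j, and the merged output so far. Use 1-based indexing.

[i=1,j=1] A[i]=0<=B[j]=4 take 0 → i++
[i=2,j=1] A[i]=1<=B[j]=4 take 1 → i++
[i=3,j=1] A[i]=7>B[j]=4 take 4 → j++
[i=3,j=2] A[i]=7<=B[j]=25 take 7 → i++
[i=4,j=2] A[i]=11<=B[j]=25 take 11 → i++
[i=5,j=2] A[i]=12<=B[j]=25 take 12 → i++
[i=6,j=2] A[i]=14<=B[j]=25 take 14 → i++
[i=7,j=2] A[i]=15<=B[j]=25 take 15 → i++

i=8, j=2, merged so far=[0, 1, 4, 7, 11, 12, 14, 15]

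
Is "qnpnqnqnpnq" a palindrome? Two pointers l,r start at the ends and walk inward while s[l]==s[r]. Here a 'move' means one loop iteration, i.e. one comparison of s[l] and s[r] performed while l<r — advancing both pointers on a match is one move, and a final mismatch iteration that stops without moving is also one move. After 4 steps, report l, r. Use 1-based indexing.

l=1 r=11: 'q'=='q', l++,r--
l=2 r=10: 'n'=='n', l++,r--
l=3 r=9: 'p'=='p', l++,r--
l=4 r=8: 'n'=='n', l++,r--

l=5, r=7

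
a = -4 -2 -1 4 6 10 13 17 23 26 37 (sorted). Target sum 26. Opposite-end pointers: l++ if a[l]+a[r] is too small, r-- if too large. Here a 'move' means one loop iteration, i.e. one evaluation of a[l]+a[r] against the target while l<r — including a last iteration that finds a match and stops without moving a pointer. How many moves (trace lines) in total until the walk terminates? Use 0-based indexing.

l=0 r=10: -4+37=33 >26, r--
l=0 r=9: -4+26=22 <26, l++
l=1 r=9: -2+26=24 <26, l++
l=2 r=9: -1+26=25 <26, l++
l=3 r=9: 4+26=30 >26, r--
l=3 r=8: 4+23=27 >26, r--
l=3 r=7: 4+17=21 <26, l++
l=4 r=7: 6+17=23 <26, l++
l=5 r=7: 10+17=27 >26, r--
l=5 r=6: 10+13=23 <26, l++

10 moves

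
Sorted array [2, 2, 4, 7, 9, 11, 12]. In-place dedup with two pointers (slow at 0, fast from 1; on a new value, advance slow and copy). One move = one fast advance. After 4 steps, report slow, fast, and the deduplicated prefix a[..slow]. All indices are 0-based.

(s=0,f=1) a[fast]=2=a[slow] dup → fast++
(s=0,f=2) a[fast]=4≠a[slow]=2 write a[1]=4 → slow++,fast++
(s=1,f=3) a[fast]=7≠a[slow]=4 write a[2]=7 → slow++,fast++
(s=2,f=4) a[fast]=9≠a[slow]=7 write a[3]=9 → slow++,fast++

slow=3, fast=5, prefix=[2, 4, 7, 9]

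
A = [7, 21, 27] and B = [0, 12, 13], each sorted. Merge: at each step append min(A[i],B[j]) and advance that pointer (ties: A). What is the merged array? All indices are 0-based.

[0, 7, 12, 13, 21, 27]

[i=0,j=0] A[i]=7>B[j]=0 take 0 → j++
[i=0,j=1] A[i]=7<=B[j]=12 take 7 → i++
[i=1,j=1] A[i]=21>B[j]=12 take 12 → j++
[i=1,j=2] A[i]=21>B[j]=13 take 13 → j++
[i=1,j=3] B done, take A[i]=21 → i++
[i=2,j=3] B done, take A[i]=27 → i++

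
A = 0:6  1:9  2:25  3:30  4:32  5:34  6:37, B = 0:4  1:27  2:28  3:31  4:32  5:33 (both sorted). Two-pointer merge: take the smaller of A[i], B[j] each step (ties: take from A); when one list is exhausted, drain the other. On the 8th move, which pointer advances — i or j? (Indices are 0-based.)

j

[i=0,j=0] A[i]=6>B[j]=4 take 4 → j++
[i=0,j=1] A[i]=6<=B[j]=27 take 6 → i++
[i=1,j=1] A[i]=9<=B[j]=27 take 9 → i++
[i=2,j=1] A[i]=25<=B[j]=27 take 25 → i++
[i=3,j=1] A[i]=30>B[j]=27 take 27 → j++
[i=3,j=2] A[i]=30>B[j]=28 take 28 → j++
[i=3,j=3] A[i]=30<=B[j]=31 take 30 → i++
[i=4,j=3] A[i]=32>B[j]=31 take 31 → j++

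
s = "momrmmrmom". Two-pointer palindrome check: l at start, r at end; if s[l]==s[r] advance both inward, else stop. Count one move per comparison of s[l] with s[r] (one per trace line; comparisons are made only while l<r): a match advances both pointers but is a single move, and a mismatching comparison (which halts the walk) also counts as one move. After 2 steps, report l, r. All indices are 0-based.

[0,9] 'm'=='m' → l++,r--
[1,8] 'o'=='o' → l++,r--

l=2, r=7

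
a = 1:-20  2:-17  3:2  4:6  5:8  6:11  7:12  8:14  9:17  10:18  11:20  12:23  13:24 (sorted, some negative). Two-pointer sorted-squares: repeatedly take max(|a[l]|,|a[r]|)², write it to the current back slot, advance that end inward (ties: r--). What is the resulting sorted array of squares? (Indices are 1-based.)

[4, 36, 64, 121, 144, 196, 289, 289, 324, 400, 400, 529, 576]

l=1 r=13: |-20|<=|24| out[13]=576, r--
l=1 r=12: |-20|<=|23| out[12]=529, r--
l=1 r=11: |-20|<=|20| out[11]=400, r--
l=1 r=10: |-20|>|18| out[10]=400, l++
l=2 r=10: |-17|<=|18| out[9]=324, r--
l=2 r=9: |-17|<=|17| out[8]=289, r--
l=2 r=8: |-17|>|14| out[7]=289, l++
l=3 r=8: |2|<=|14| out[6]=196, r--
l=3 r=7: |2|<=|12| out[5]=144, r--
l=3 r=6: |2|<=|11| out[4]=121, r--
l=3 r=5: |2|<=|8| out[3]=64, r--
l=3 r=4: |2|<=|6| out[2]=36, r--
l=3 r=3: |2|<=|2| out[1]=4, r--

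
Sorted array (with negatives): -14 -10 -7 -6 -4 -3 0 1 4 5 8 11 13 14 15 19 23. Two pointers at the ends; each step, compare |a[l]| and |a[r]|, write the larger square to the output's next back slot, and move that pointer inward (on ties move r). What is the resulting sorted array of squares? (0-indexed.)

[0,16] |-14|<=|23| out[16]=529 → r--
[0,15] |-14|<=|19| out[15]=361 → r--
[0,14] |-14|<=|15| out[14]=225 → r--
[0,13] |-14|<=|14| out[13]=196 → r--
[0,12] |-14|>|13| out[12]=196 → l++
[1,12] |-10|<=|13| out[11]=169 → r--
[1,11] |-10|<=|11| out[10]=121 → r--
[1,10] |-10|>|8| out[9]=100 → l++
[2,10] |-7|<=|8| out[8]=64 → r--
[2,9] |-7|>|5| out[7]=49 → l++
[3,9] |-6|>|5| out[6]=36 → l++
[4,9] |-4|<=|5| out[5]=25 → r--
[4,8] |-4|<=|4| out[4]=16 → r--
[4,7] |-4|>|1| out[3]=16 → l++
[5,7] |-3|>|1| out[2]=9 → l++
[6,7] |0|<=|1| out[1]=1 → r--
[6,6] |0|<=|0| out[0]=0 → r--

[0, 1, 9, 16, 16, 25, 36, 49, 64, 100, 121, 169, 196, 196, 225, 361, 529]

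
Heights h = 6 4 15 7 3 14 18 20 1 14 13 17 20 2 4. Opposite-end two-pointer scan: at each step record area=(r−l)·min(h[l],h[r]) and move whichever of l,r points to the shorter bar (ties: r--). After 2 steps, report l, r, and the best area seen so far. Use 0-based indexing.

l=0, r=12, best area=56

[0,14] min(6,4)*14=56 best=56 * → r--
[0,13] min(6,2)*13=26 best=56 → r--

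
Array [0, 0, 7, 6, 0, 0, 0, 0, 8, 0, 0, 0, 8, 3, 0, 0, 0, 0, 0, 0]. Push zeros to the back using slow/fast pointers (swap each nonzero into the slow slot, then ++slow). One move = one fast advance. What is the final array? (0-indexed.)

[7, 6, 8, 8, 3, 0, 0, 0, 0, 0, 0, 0, 0, 0, 0, 0, 0, 0, 0, 0]

(s=0,f=0) a[fast]=0 → fast++
(s=0,f=1) a[fast]=0 → fast++
(s=0,f=2) a[fast]=7≠0 swap→a[0]=7 → slow++,fast++
(s=1,f=3) a[fast]=6≠0 swap→a[1]=6 → slow++,fast++
(s=2,f=4) a[fast]=0 → fast++
(s=2,f=5) a[fast]=0 → fast++
(s=2,f=6) a[fast]=0 → fast++
(s=2,f=7) a[fast]=0 → fast++
(s=2,f=8) a[fast]=8≠0 swap→a[2]=8 → slow++,fast++
(s=3,f=9) a[fast]=0 → fast++
(s=3,f=10) a[fast]=0 → fast++
(s=3,f=11) a[fast]=0 → fast++
(s=3,f=12) a[fast]=8≠0 swap→a[3]=8 → slow++,fast++
(s=4,f=13) a[fast]=3≠0 swap→a[4]=3 → slow++,fast++
(s=5,f=14) a[fast]=0 → fast++
(s=5,f=15) a[fast]=0 → fast++
(s=5,f=16) a[fast]=0 → fast++
(s=5,f=17) a[fast]=0 → fast++
(s=5,f=18) a[fast]=0 → fast++
(s=5,f=19) a[fast]=0 → fast++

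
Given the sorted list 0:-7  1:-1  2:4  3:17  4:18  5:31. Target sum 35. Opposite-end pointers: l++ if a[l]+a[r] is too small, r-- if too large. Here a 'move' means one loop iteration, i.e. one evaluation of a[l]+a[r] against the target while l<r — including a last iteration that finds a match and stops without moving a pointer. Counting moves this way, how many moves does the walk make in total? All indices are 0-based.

[0,5] -7+31=24 <35 → l++
[1,5] -1+31=30 <35 → l++
[2,5] 4+31=35 → found

3 moves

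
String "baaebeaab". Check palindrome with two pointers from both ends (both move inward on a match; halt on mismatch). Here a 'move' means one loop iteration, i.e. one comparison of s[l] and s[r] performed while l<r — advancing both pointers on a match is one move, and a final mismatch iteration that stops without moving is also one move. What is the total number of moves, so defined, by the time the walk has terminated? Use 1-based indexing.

4 moves

l=1 r=9: 'b'=='b', l++,r--
l=2 r=8: 'a'=='a', l++,r--
l=3 r=7: 'a'=='a', l++,r--
l=4 r=6: 'e'=='e', l++,r--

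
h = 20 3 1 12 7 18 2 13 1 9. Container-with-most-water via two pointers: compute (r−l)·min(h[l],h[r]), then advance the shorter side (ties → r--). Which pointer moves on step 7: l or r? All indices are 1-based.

l=1 r=10: min(20,9)*9=81 best=81 *, r--
l=1 r=9: min(20,1)*8=8 best=81, r--
l=1 r=8: min(20,13)*7=91 best=91 *, r--
l=1 r=7: min(20,2)*6=12 best=91, r--
l=1 r=6: min(20,18)*5=90 best=91, r--
l=1 r=5: min(20,7)*4=28 best=91, r--
l=1 r=4: min(20,12)*3=36 best=91, r--

r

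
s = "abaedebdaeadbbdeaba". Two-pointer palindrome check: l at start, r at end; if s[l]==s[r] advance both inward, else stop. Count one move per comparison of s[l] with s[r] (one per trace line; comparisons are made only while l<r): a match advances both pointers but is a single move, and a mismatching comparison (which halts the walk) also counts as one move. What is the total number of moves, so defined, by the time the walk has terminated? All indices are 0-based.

[0,18] 'a'=='a' → l++,r--
[1,17] 'b'=='b' → l++,r--
[2,16] 'a'=='a' → l++,r--
[3,15] 'e'=='e' → l++,r--
[4,14] 'd'=='d' → l++,r--
[5,13] 'e'!='b' → stop

6 moves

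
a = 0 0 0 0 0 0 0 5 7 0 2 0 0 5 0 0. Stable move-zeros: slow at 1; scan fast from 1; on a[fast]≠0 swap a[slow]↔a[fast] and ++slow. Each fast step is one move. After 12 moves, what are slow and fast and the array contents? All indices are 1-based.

slow=1 fast=1: a[fast]=0, fast++
slow=1 fast=2: a[fast]=0, fast++
slow=1 fast=3: a[fast]=0, fast++
slow=1 fast=4: a[fast]=0, fast++
slow=1 fast=5: a[fast]=0, fast++
slow=1 fast=6: a[fast]=0, fast++
slow=1 fast=7: a[fast]=0, fast++
slow=1 fast=8: a[fast]=5≠0 swap→a[1]=5, slow++,fast++
slow=2 fast=9: a[fast]=7≠0 swap→a[2]=7, slow++,fast++
slow=3 fast=10: a[fast]=0, fast++
slow=3 fast=11: a[fast]=2≠0 swap→a[3]=2, slow++,fast++
slow=4 fast=12: a[fast]=0, fast++

slow=4, fast=13, a=[5, 7, 2, 0, 0, 0, 0, 0, 0, 0, 0, 0, 0, 5, 0, 0]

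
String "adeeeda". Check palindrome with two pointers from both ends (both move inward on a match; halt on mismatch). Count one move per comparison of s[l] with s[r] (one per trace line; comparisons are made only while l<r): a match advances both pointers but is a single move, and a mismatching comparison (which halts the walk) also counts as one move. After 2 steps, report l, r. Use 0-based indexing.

l=2, r=4

l=0 r=6: 'a'=='a', l++,r--
l=1 r=5: 'd'=='d', l++,r--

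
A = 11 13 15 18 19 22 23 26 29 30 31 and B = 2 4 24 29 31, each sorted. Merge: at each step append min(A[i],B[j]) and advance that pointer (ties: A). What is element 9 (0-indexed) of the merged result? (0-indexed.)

merged[9] = 24

i=0 j=0: A[i]=11>B[j]=2 take 2, j++
i=0 j=1: A[i]=11>B[j]=4 take 4, j++
i=0 j=2: A[i]=11<=B[j]=24 take 11, i++
i=1 j=2: A[i]=13<=B[j]=24 take 13, i++
i=2 j=2: A[i]=15<=B[j]=24 take 15, i++
i=3 j=2: A[i]=18<=B[j]=24 take 18, i++
i=4 j=2: A[i]=19<=B[j]=24 take 19, i++
i=5 j=2: A[i]=22<=B[j]=24 take 22, i++
i=6 j=2: A[i]=23<=B[j]=24 take 23, i++
i=7 j=2: A[i]=26>B[j]=24 take 24, j++
i=7 j=3: A[i]=26<=B[j]=29 take 26, i++
i=8 j=3: A[i]=29<=B[j]=29 take 29, i++
i=9 j=3: A[i]=30>B[j]=29 take 29, j++
i=9 j=4: A[i]=30<=B[j]=31 take 30, i++
i=10 j=4: A[i]=31<=B[j]=31 take 31, i++
i=11 j=4: A done, take B[j]=31, j++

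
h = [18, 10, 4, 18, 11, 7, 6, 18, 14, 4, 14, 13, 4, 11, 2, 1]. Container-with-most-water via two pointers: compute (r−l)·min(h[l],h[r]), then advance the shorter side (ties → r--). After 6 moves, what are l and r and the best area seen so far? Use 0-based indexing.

[0,15] min(18,1)*15=15 best=15 * → r--
[0,14] min(18,2)*14=28 best=28 * → r--
[0,13] min(18,11)*13=143 best=143 * → r--
[0,12] min(18,4)*12=48 best=143 → r--
[0,11] min(18,13)*11=143 best=143 → r--
[0,10] min(18,14)*10=140 best=143 → r--

l=0, r=9, best area=143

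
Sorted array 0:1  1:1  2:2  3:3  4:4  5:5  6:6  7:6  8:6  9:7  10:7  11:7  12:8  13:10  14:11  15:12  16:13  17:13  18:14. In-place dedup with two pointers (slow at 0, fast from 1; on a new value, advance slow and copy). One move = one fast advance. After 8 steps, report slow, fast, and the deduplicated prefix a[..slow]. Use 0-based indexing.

slow=5, fast=9, prefix=[1, 2, 3, 4, 5, 6]

(s=0,f=1) a[fast]=1=a[slow] dup → fast++
(s=0,f=2) a[fast]=2≠a[slow]=1 write a[1]=2 → slow++,fast++
(s=1,f=3) a[fast]=3≠a[slow]=2 write a[2]=3 → slow++,fast++
(s=2,f=4) a[fast]=4≠a[slow]=3 write a[3]=4 → slow++,fast++
(s=3,f=5) a[fast]=5≠a[slow]=4 write a[4]=5 → slow++,fast++
(s=4,f=6) a[fast]=6≠a[slow]=5 write a[5]=6 → slow++,fast++
(s=5,f=7) a[fast]=6=a[slow] dup → fast++
(s=5,f=8) a[fast]=6=a[slow] dup → fast++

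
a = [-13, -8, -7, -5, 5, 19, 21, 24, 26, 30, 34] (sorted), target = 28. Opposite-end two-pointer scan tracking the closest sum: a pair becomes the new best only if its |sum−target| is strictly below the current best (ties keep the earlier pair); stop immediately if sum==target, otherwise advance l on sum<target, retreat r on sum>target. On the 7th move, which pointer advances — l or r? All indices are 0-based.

[0,10] -13+34=21 d=7 * → l++
[1,10] -8+34=26 d=2 * → l++
[2,10] -7+34=27 d=1 * → l++
[3,10] -5+34=29 d=1 → r--
[3,9] -5+30=25 d=3 → l++
[4,9] 5+30=35 d=7 → r--
[4,8] 5+26=31 d=3 → r--

r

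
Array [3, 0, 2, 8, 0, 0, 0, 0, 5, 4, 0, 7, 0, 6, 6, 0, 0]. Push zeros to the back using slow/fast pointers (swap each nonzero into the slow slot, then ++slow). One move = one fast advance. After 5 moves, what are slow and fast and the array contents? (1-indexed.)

(s=1,f=1) a[fast]=3≠0 swap→a[1]=3 → slow++,fast++
(s=2,f=2) a[fast]=0 → fast++
(s=2,f=3) a[fast]=2≠0 swap→a[2]=2 → slow++,fast++
(s=3,f=4) a[fast]=8≠0 swap→a[3]=8 → slow++,fast++
(s=4,f=5) a[fast]=0 → fast++

slow=4, fast=6, a=[3, 2, 8, 0, 0, 0, 0, 0, 5, 4, 0, 7, 0, 6, 6, 0, 0]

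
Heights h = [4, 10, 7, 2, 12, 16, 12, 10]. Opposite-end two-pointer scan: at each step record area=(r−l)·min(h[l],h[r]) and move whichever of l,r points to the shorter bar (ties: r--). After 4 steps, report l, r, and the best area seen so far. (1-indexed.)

[1,8] min(4,10)*7=28 best=28 * → l++
[2,8] min(10,10)*6=60 best=60 * → r--
[2,7] min(10,12)*5=50 best=60 → l++
[3,7] min(7,12)*4=28 best=60 → l++

l=4, r=7, best area=60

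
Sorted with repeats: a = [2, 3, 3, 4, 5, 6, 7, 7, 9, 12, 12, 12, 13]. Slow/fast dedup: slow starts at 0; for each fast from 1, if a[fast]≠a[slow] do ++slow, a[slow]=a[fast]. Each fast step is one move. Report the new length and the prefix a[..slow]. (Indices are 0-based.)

slow=0 fast=1: a[fast]=3≠a[slow]=2 write a[1]=3, slow++,fast++
slow=1 fast=2: a[fast]=3=a[slow] dup, fast++
slow=1 fast=3: a[fast]=4≠a[slow]=3 write a[2]=4, slow++,fast++
slow=2 fast=4: a[fast]=5≠a[slow]=4 write a[3]=5, slow++,fast++
slow=3 fast=5: a[fast]=6≠a[slow]=5 write a[4]=6, slow++,fast++
slow=4 fast=6: a[fast]=7≠a[slow]=6 write a[5]=7, slow++,fast++
slow=5 fast=7: a[fast]=7=a[slow] dup, fast++
slow=5 fast=8: a[fast]=9≠a[slow]=7 write a[6]=9, slow++,fast++
slow=6 fast=9: a[fast]=12≠a[slow]=9 write a[7]=12, slow++,fast++
slow=7 fast=10: a[fast]=12=a[slow] dup, fast++
slow=7 fast=11: a[fast]=12=a[slow] dup, fast++
slow=7 fast=12: a[fast]=13≠a[slow]=12 write a[8]=13, slow++,fast++

length 9; prefix = [2, 3, 4, 5, 6, 7, 9, 12, 13]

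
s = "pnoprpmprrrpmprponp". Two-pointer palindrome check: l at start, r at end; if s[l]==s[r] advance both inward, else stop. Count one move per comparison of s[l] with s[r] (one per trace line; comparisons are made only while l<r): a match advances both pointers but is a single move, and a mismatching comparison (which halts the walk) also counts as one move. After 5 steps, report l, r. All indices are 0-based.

l=5, r=13

[0,18] 'p'=='p' → l++,r--
[1,17] 'n'=='n' → l++,r--
[2,16] 'o'=='o' → l++,r--
[3,15] 'p'=='p' → l++,r--
[4,14] 'r'=='r' → l++,r--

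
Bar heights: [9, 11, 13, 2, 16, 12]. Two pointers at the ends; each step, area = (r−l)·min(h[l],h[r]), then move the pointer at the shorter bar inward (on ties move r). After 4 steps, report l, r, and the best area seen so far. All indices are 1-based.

l=4, r=5, best area=45

l=1 r=6: min(9,12)*5=45 best=45 *, l++
l=2 r=6: min(11,12)*4=44 best=45, l++
l=3 r=6: min(13,12)*3=36 best=45, r--
l=3 r=5: min(13,16)*2=26 best=45, l++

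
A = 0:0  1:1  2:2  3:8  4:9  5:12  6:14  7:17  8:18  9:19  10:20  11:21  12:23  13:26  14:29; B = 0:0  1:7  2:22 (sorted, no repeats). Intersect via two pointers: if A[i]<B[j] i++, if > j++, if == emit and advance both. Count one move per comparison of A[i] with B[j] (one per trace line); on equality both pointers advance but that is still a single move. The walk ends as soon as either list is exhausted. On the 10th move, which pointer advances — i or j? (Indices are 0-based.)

i

[i=0,j=0] 0==0 emit → i++,j++
[i=1,j=1] 1<7 → i++
[i=2,j=1] 2<7 → i++
[i=3,j=1] 8>7 → j++
[i=3,j=2] 8<22 → i++
[i=4,j=2] 9<22 → i++
[i=5,j=2] 12<22 → i++
[i=6,j=2] 14<22 → i++
[i=7,j=2] 17<22 → i++
[i=8,j=2] 18<22 → i++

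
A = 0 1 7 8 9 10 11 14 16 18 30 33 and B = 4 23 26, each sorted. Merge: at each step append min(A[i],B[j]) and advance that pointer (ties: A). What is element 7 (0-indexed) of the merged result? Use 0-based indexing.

merged[7] = 11

[i=0,j=0] A[i]=0<=B[j]=4 take 0 → i++
[i=1,j=0] A[i]=1<=B[j]=4 take 1 → i++
[i=2,j=0] A[i]=7>B[j]=4 take 4 → j++
[i=2,j=1] A[i]=7<=B[j]=23 take 7 → i++
[i=3,j=1] A[i]=8<=B[j]=23 take 8 → i++
[i=4,j=1] A[i]=9<=B[j]=23 take 9 → i++
[i=5,j=1] A[i]=10<=B[j]=23 take 10 → i++
[i=6,j=1] A[i]=11<=B[j]=23 take 11 → i++
[i=7,j=1] A[i]=14<=B[j]=23 take 14 → i++
[i=8,j=1] A[i]=16<=B[j]=23 take 16 → i++
[i=9,j=1] A[i]=18<=B[j]=23 take 18 → i++
[i=10,j=1] A[i]=30>B[j]=23 take 23 → j++
[i=10,j=2] A[i]=30>B[j]=26 take 26 → j++
[i=10,j=3] B done, take A[i]=30 → i++
[i=11,j=3] B done, take A[i]=33 → i++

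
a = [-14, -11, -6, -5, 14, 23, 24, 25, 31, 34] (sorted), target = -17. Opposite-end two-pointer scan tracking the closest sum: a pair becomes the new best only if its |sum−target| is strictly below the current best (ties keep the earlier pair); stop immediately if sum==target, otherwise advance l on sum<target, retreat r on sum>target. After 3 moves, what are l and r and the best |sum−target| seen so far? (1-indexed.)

l=1, r=7, best |Δ|=28

l=1 r=10: -14+34=20 d=37 *, r--
l=1 r=9: -14+31=17 d=34 *, r--
l=1 r=8: -14+25=11 d=28 *, r--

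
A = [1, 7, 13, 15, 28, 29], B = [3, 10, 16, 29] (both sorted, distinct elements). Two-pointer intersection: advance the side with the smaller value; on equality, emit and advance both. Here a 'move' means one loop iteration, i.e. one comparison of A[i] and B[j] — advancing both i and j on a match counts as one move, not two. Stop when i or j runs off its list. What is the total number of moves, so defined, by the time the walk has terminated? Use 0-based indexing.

[i=0,j=0] 1<3 → i++
[i=1,j=0] 7>3 → j++
[i=1,j=1] 7<10 → i++
[i=2,j=1] 13>10 → j++
[i=2,j=2] 13<16 → i++
[i=3,j=2] 15<16 → i++
[i=4,j=2] 28>16 → j++
[i=4,j=3] 28<29 → i++
[i=5,j=3] 29==29 emit → i++,j++

9 moves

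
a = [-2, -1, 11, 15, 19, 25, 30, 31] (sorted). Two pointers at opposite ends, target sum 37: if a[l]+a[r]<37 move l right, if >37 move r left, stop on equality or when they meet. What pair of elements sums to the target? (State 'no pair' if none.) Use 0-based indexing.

l=0 r=7: -2+31=29 <37, l++
l=1 r=7: -1+31=30 <37, l++
l=2 r=7: 11+31=42 >37, r--
l=2 r=6: 11+30=41 >37, r--
l=2 r=5: 11+25=36 <37, l++
l=3 r=5: 15+25=40 >37, r--
l=3 r=4: 15+19=34 <37, l++

no pair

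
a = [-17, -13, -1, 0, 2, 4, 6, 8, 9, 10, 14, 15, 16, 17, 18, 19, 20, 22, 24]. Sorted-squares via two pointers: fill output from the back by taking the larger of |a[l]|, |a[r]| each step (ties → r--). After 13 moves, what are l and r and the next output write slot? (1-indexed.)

l=1 r=19: |-17|<=|24| out[19]=576, r--
l=1 r=18: |-17|<=|22| out[18]=484, r--
l=1 r=17: |-17|<=|20| out[17]=400, r--
l=1 r=16: |-17|<=|19| out[16]=361, r--
l=1 r=15: |-17|<=|18| out[15]=324, r--
l=1 r=14: |-17|<=|17| out[14]=289, r--
l=1 r=13: |-17|>|16| out[13]=289, l++
l=2 r=13: |-13|<=|16| out[12]=256, r--
l=2 r=12: |-13|<=|15| out[11]=225, r--
l=2 r=11: |-13|<=|14| out[10]=196, r--
l=2 r=10: |-13|>|10| out[9]=169, l++
l=3 r=10: |-1|<=|10| out[8]=100, r--
l=3 r=9: |-1|<=|9| out[7]=81, r--

l=3, r=8, next write slot=6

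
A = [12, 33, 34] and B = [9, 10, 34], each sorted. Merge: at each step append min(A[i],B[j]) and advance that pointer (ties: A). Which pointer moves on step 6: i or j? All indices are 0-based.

[i=0,j=0] A[i]=12>B[j]=9 take 9 → j++
[i=0,j=1] A[i]=12>B[j]=10 take 10 → j++
[i=0,j=2] A[i]=12<=B[j]=34 take 12 → i++
[i=1,j=2] A[i]=33<=B[j]=34 take 33 → i++
[i=2,j=2] A[i]=34<=B[j]=34 take 34 → i++
[i=3,j=2] A done, take B[j]=34 → j++

j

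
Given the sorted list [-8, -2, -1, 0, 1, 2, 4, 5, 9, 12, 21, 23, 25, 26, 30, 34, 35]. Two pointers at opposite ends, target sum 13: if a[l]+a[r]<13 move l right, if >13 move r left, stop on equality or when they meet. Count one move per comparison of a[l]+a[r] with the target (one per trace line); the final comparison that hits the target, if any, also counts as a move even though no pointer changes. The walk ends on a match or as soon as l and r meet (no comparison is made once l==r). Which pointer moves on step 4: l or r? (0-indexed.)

l=0 r=16: -8+35=27 >13, r--
l=0 r=15: -8+34=26 >13, r--
l=0 r=14: -8+30=22 >13, r--
l=0 r=13: -8+26=18 >13, r--

r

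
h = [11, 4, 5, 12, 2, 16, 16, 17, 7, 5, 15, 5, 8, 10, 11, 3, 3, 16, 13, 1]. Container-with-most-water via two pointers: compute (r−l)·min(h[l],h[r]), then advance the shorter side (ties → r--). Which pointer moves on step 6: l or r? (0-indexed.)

l

[0,19] min(11,1)*19=19 best=19 * → r--
[0,18] min(11,13)*18=198 best=198 * → l++
[1,18] min(4,13)*17=68 best=198 → l++
[2,18] min(5,13)*16=80 best=198 → l++
[3,18] min(12,13)*15=180 best=198 → l++
[4,18] min(2,13)*14=28 best=198 → l++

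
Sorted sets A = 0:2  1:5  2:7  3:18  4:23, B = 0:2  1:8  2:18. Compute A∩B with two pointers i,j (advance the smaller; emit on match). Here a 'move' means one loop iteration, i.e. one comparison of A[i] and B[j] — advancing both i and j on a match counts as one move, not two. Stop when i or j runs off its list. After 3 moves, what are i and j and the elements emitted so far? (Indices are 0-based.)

i=0 j=0: 2==2 emit, i++,j++
i=1 j=1: 5<8, i++
i=2 j=1: 7<8, i++

i=3, j=1, emitted=[2]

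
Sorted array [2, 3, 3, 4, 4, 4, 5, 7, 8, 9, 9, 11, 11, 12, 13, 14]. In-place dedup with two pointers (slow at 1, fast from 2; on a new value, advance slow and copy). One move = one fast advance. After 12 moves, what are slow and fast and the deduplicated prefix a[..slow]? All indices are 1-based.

(s=1,f=2) a[fast]=3≠a[slow]=2 write a[2]=3 → slow++,fast++
(s=2,f=3) a[fast]=3=a[slow] dup → fast++
(s=2,f=4) a[fast]=4≠a[slow]=3 write a[3]=4 → slow++,fast++
(s=3,f=5) a[fast]=4=a[slow] dup → fast++
(s=3,f=6) a[fast]=4=a[slow] dup → fast++
(s=3,f=7) a[fast]=5≠a[slow]=4 write a[4]=5 → slow++,fast++
(s=4,f=8) a[fast]=7≠a[slow]=5 write a[5]=7 → slow++,fast++
(s=5,f=9) a[fast]=8≠a[slow]=7 write a[6]=8 → slow++,fast++
(s=6,f=10) a[fast]=9≠a[slow]=8 write a[7]=9 → slow++,fast++
(s=7,f=11) a[fast]=9=a[slow] dup → fast++
(s=7,f=12) a[fast]=11≠a[slow]=9 write a[8]=11 → slow++,fast++
(s=8,f=13) a[fast]=11=a[slow] dup → fast++

slow=8, fast=14, prefix=[2, 3, 4, 5, 7, 8, 9, 11]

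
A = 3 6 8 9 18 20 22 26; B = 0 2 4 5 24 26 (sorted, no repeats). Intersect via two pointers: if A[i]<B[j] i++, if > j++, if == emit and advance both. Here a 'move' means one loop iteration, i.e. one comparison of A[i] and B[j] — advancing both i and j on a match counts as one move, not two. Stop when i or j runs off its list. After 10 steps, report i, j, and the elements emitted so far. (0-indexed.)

i=6, j=4, emitted=[]

[i=0,j=0] 3>0 → j++
[i=0,j=1] 3>2 → j++
[i=0,j=2] 3<4 → i++
[i=1,j=2] 6>4 → j++
[i=1,j=3] 6>5 → j++
[i=1,j=4] 6<24 → i++
[i=2,j=4] 8<24 → i++
[i=3,j=4] 9<24 → i++
[i=4,j=4] 18<24 → i++
[i=5,j=4] 20<24 → i++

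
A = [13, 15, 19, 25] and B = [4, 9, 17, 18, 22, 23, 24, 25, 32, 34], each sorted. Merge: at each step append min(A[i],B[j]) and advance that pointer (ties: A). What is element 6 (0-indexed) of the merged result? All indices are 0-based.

i=0 j=0: A[i]=13>B[j]=4 take 4, j++
i=0 j=1: A[i]=13>B[j]=9 take 9, j++
i=0 j=2: A[i]=13<=B[j]=17 take 13, i++
i=1 j=2: A[i]=15<=B[j]=17 take 15, i++
i=2 j=2: A[i]=19>B[j]=17 take 17, j++
i=2 j=3: A[i]=19>B[j]=18 take 18, j++
i=2 j=4: A[i]=19<=B[j]=22 take 19, i++
i=3 j=4: A[i]=25>B[j]=22 take 22, j++
i=3 j=5: A[i]=25>B[j]=23 take 23, j++
i=3 j=6: A[i]=25>B[j]=24 take 24, j++
i=3 j=7: A[i]=25<=B[j]=25 take 25, i++
i=4 j=7: A done, take B[j]=25, j++
i=4 j=8: A done, take B[j]=32, j++
i=4 j=9: A done, take B[j]=34, j++

merged[6] = 19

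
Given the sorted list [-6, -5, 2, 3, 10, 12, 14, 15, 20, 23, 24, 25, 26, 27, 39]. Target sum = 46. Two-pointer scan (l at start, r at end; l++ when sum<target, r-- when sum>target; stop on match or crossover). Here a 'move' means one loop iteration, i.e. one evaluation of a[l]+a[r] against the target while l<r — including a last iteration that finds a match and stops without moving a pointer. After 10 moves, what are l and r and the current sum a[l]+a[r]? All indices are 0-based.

[0,14] -6+39=33 <46 → l++
[1,14] -5+39=34 <46 → l++
[2,14] 2+39=41 <46 → l++
[3,14] 3+39=42 <46 → l++
[4,14] 10+39=49 >46 → r--
[4,13] 10+27=37 <46 → l++
[5,13] 12+27=39 <46 → l++
[6,13] 14+27=41 <46 → l++
[7,13] 15+27=42 <46 → l++
[8,13] 20+27=47 >46 → r--

l=8, r=12, sum=46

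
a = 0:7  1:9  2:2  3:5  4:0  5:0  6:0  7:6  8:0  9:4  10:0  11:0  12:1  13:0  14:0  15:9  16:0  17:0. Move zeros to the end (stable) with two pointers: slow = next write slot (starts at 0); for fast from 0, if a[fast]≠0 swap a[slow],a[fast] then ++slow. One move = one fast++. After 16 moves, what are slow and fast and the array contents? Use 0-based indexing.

slow=8, fast=16, a=[7, 9, 2, 5, 6, 4, 1, 9, 0, 0, 0, 0, 0, 0, 0, 0, 0, 0]

(s=0,f=0) a[fast]=7≠0 swap→a[0]=7 → slow++,fast++
(s=1,f=1) a[fast]=9≠0 swap→a[1]=9 → slow++,fast++
(s=2,f=2) a[fast]=2≠0 swap→a[2]=2 → slow++,fast++
(s=3,f=3) a[fast]=5≠0 swap→a[3]=5 → slow++,fast++
(s=4,f=4) a[fast]=0 → fast++
(s=4,f=5) a[fast]=0 → fast++
(s=4,f=6) a[fast]=0 → fast++
(s=4,f=7) a[fast]=6≠0 swap→a[4]=6 → slow++,fast++
(s=5,f=8) a[fast]=0 → fast++
(s=5,f=9) a[fast]=4≠0 swap→a[5]=4 → slow++,fast++
(s=6,f=10) a[fast]=0 → fast++
(s=6,f=11) a[fast]=0 → fast++
(s=6,f=12) a[fast]=1≠0 swap→a[6]=1 → slow++,fast++
(s=7,f=13) a[fast]=0 → fast++
(s=7,f=14) a[fast]=0 → fast++
(s=7,f=15) a[fast]=9≠0 swap→a[7]=9 → slow++,fast++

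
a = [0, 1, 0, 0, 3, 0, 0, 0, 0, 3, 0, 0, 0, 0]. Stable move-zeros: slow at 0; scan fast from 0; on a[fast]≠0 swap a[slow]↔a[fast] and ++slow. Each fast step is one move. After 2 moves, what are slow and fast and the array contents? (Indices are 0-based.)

slow=1, fast=2, a=[1, 0, 0, 0, 3, 0, 0, 0, 0, 3, 0, 0, 0, 0]

(s=0,f=0) a[fast]=0 → fast++
(s=0,f=1) a[fast]=1≠0 swap→a[0]=1 → slow++,fast++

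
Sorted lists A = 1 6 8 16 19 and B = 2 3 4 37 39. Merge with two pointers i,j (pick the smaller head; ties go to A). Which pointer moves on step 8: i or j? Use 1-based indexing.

i

i=1 j=1: A[i]=1<=B[j]=2 take 1, i++
i=2 j=1: A[i]=6>B[j]=2 take 2, j++
i=2 j=2: A[i]=6>B[j]=3 take 3, j++
i=2 j=3: A[i]=6>B[j]=4 take 4, j++
i=2 j=4: A[i]=6<=B[j]=37 take 6, i++
i=3 j=4: A[i]=8<=B[j]=37 take 8, i++
i=4 j=4: A[i]=16<=B[j]=37 take 16, i++
i=5 j=4: A[i]=19<=B[j]=37 take 19, i++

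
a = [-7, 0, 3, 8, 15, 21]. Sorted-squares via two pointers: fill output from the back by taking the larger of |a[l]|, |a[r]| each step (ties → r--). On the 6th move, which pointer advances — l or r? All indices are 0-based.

[0,5] |-7|<=|21| out[5]=441 → r--
[0,4] |-7|<=|15| out[4]=225 → r--
[0,3] |-7|<=|8| out[3]=64 → r--
[0,2] |-7|>|3| out[2]=49 → l++
[1,2] |0|<=|3| out[1]=9 → r--
[1,1] |0|<=|0| out[0]=0 → r--

r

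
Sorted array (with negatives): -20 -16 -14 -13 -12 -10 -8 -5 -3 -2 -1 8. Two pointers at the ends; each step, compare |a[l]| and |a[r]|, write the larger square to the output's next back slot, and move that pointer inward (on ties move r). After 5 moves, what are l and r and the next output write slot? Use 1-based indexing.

[1,12] |-20|>|8| out[12]=400 → l++
[2,12] |-16|>|8| out[11]=256 → l++
[3,12] |-14|>|8| out[10]=196 → l++
[4,12] |-13|>|8| out[9]=169 → l++
[5,12] |-12|>|8| out[8]=144 → l++

l=6, r=12, next write slot=7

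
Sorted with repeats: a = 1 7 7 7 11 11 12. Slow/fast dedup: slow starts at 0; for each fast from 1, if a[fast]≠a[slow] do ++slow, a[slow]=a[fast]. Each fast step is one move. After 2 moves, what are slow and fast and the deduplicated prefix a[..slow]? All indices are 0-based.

slow=0 fast=1: a[fast]=7≠a[slow]=1 write a[1]=7, slow++,fast++
slow=1 fast=2: a[fast]=7=a[slow] dup, fast++

slow=1, fast=3, prefix=[1, 7]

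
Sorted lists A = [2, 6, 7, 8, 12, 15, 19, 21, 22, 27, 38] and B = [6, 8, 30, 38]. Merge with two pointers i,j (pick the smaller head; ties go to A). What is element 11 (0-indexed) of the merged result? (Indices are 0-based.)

i=0 j=0: A[i]=2<=B[j]=6 take 2, i++
i=1 j=0: A[i]=6<=B[j]=6 take 6, i++
i=2 j=0: A[i]=7>B[j]=6 take 6, j++
i=2 j=1: A[i]=7<=B[j]=8 take 7, i++
i=3 j=1: A[i]=8<=B[j]=8 take 8, i++
i=4 j=1: A[i]=12>B[j]=8 take 8, j++
i=4 j=2: A[i]=12<=B[j]=30 take 12, i++
i=5 j=2: A[i]=15<=B[j]=30 take 15, i++
i=6 j=2: A[i]=19<=B[j]=30 take 19, i++
i=7 j=2: A[i]=21<=B[j]=30 take 21, i++
i=8 j=2: A[i]=22<=B[j]=30 take 22, i++
i=9 j=2: A[i]=27<=B[j]=30 take 27, i++
i=10 j=2: A[i]=38>B[j]=30 take 30, j++
i=10 j=3: A[i]=38<=B[j]=38 take 38, i++
i=11 j=3: A done, take B[j]=38, j++

merged[11] = 27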